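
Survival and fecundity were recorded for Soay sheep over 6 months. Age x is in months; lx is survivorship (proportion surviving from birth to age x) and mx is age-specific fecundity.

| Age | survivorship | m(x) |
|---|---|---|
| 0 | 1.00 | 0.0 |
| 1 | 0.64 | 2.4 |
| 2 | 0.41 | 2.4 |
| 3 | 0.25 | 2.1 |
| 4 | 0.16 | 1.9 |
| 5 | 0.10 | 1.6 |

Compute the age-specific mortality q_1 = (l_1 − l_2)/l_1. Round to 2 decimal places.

q_1 = (l_1 − l_2) / l_1 = (0.64 − 0.41) / 0.64
     = 0.23 / 0.64 = 0.359375 → 0.36

0.36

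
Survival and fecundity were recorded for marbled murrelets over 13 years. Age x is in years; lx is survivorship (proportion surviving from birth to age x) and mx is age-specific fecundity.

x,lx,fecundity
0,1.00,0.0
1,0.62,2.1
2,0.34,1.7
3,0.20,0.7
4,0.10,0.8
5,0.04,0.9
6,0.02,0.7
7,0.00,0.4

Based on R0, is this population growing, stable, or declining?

growing

R0 = Σ lx·mx = 0 + 1.302 + 0.578 + 0.14 + 0.08 + 0.036 + 0.014 + 0 = 2.15
R0 > 1, so the population is growing.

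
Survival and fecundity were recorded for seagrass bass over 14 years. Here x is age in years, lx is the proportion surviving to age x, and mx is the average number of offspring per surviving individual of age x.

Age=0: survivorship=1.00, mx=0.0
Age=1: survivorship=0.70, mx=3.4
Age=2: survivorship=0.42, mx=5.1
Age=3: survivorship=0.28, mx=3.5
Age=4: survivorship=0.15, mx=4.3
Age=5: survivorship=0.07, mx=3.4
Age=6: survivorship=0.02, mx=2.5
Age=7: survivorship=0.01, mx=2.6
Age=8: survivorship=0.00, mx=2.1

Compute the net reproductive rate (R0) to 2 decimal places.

6.46

lx·mx by age: 0, 2.38, 2.142, 0.98, 0.645, 0.238, 0.05, 0.026, 0
R0 = Σ lx·mx = 6.461 → 6.46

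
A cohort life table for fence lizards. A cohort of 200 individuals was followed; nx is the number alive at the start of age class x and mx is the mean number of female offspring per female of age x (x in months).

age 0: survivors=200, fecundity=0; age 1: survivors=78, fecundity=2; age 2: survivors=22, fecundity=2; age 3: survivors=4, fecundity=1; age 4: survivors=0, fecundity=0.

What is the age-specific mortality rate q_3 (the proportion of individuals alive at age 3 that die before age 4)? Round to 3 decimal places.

1.000

lx = nx/n0 = nx/200: 1, 0.39, 0.11, 0.02, 0
q_3 = (l_3 − l_4) / l_3 = (0.02 − 0) / 0.02
     = 0.02 / 0.02 = 1 → 1.000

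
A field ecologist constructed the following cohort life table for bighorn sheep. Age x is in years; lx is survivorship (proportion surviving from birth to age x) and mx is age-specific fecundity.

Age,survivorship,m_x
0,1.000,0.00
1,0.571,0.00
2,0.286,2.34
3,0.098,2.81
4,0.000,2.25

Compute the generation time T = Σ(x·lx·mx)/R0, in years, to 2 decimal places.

lx·mx: 0, 0, 0.66924, 0.27538, 0 → R0 = 0.94462
x·lx·mx: 0, 0, 1.33848, 0.82614, 0 → Σ = 2.16462
T = 2.16462 / 0.94462 = 2.291525… → 2.29

2.29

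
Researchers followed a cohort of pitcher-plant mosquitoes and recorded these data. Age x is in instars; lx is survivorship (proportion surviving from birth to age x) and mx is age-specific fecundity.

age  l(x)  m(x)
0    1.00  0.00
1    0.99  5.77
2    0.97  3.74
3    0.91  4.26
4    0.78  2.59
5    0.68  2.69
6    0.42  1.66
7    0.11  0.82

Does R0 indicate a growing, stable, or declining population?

R0 = Σ lx·mx = 0 + 5.7123 + 3.6278 + 3.8766 + 2.0202 + 1.8292 + 0.6972 + 0.0902 = 17.8535
R0 > 1, so the population is growing.

growing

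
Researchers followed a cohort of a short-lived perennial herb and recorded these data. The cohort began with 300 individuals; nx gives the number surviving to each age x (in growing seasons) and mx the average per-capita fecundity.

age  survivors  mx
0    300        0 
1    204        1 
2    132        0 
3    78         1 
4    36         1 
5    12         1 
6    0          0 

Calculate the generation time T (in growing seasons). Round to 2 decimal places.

lx = nx/n0 = nx/300: 1, 0.68, 0.44, 0.26, 0.12, 0.04, 0
lx·mx: 0, 0.68, 0, 0.26, 0.12, 0.04, 0 → R0 = 1.1
x·lx·mx: 0, 0.68, 0, 0.78, 0.48, 0.2, 0 → Σ = 2.14
T = 2.14 / 1.1 = 1.945455… → 1.95

1.95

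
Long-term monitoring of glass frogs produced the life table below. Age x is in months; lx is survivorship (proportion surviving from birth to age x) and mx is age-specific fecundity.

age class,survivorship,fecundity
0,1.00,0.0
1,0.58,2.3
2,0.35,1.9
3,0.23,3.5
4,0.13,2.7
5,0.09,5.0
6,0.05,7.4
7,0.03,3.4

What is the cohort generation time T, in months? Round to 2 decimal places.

2.86

lx·mx: 0, 1.334, 0.665, 0.805, 0.351, 0.45, 0.37, 0.102 → R0 = 4.077
x·lx·mx: 0, 1.334, 1.33, 2.415, 1.404, 2.25, 2.22, 0.714 → Σ = 11.667
T = 11.667 / 4.077 = 2.861663… → 2.86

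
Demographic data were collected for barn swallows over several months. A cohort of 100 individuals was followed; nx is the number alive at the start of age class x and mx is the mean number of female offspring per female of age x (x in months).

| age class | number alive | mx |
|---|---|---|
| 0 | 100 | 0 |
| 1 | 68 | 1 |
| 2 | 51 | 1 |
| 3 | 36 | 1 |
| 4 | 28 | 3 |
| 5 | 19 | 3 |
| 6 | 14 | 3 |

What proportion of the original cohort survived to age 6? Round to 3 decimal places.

l_6 = n_6/n_0 = 14/100 = 0.14 → 0.140

0.140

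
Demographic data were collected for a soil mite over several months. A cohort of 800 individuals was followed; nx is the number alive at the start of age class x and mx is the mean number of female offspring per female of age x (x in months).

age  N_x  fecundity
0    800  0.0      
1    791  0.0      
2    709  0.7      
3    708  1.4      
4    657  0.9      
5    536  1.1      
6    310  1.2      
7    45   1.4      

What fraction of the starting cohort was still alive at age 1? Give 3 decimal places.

0.989

l_1 = n_1/n_0 = 791/800 = 0.98875 → 0.989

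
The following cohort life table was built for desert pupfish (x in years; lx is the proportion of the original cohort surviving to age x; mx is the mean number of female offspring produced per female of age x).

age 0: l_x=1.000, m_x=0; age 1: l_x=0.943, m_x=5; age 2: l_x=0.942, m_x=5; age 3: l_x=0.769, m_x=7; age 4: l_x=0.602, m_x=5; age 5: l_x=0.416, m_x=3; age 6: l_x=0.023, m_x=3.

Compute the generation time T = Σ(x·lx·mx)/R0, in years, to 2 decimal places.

lx·mx: 0, 4.715, 4.71, 5.383, 3.01, 1.248, 0.069 → R0 = 19.135
x·lx·mx: 0, 4.715, 9.42, 16.149, 12.04, 6.24, 0.414 → Σ = 48.978
T = 48.978 / 19.135 = 2.559603… → 2.56

2.56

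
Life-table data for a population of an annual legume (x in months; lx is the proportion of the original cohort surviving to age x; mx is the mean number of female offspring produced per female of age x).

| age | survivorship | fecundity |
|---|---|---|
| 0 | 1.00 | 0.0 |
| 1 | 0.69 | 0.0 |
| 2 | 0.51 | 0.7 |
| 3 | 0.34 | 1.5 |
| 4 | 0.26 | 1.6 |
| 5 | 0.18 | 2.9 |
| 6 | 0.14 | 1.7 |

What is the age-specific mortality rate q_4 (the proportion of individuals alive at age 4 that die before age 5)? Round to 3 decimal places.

0.308

q_4 = (l_4 − l_5) / l_4 = (0.26 − 0.18) / 0.26
     = 0.08 / 0.26 = 0.307692… → 0.308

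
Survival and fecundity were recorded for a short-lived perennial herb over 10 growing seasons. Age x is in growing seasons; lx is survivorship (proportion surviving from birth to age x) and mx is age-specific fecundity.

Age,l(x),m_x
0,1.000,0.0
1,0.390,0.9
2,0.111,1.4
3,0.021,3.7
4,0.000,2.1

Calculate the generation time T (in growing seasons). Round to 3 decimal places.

lx·mx: 0, 0.351, 0.1554, 0.0777, 0 → R0 = 0.5841
x·lx·mx: 0, 0.351, 0.3108, 0.2331, 0 → Σ = 0.8949
T = 0.8949 / 0.5841 = 1.532101… → 1.532

1.532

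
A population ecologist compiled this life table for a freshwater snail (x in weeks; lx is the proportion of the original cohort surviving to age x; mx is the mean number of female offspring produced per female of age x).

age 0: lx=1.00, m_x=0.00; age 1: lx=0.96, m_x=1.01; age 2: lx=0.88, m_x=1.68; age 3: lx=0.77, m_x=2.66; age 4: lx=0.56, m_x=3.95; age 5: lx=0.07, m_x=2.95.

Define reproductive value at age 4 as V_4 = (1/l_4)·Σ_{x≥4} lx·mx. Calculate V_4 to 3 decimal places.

lx·mx for x ≥ 4: 2.212, 0.2065 → sum = 2.4185
V_4 = 2.4185 / l_4 = 2.4185 / 0.56 = 4.31875 → 4.319

4.319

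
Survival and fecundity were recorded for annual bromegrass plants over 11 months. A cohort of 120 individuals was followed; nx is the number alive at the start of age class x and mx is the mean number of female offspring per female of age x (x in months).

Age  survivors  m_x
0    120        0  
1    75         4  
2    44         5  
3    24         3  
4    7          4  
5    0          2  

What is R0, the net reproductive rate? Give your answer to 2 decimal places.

lx = nx/n0 = nx/120: 1, 0.625, 0.36667…, 0.2, 0.05833…, 0
lx·mx by age: 0, 2.5, 1.833333…, 0.6, 0.233333…, 0
R0 = Σ lx·mx = 5.166667… → 5.17

5.17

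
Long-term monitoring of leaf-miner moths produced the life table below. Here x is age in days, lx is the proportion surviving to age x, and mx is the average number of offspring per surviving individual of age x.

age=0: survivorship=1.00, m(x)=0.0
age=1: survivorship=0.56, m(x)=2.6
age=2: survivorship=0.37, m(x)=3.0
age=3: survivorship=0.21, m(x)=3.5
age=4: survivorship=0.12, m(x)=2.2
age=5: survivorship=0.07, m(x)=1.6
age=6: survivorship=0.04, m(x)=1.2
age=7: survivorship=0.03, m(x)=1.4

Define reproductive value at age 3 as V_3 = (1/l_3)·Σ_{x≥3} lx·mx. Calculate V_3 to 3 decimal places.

5.719

lx·mx for x ≥ 3: 0.735, 0.264, 0.112, 0.048, 0.042 → sum = 1.201
V_3 = 1.201 / l_3 = 1.201 / 0.21 = 5.719048… → 5.719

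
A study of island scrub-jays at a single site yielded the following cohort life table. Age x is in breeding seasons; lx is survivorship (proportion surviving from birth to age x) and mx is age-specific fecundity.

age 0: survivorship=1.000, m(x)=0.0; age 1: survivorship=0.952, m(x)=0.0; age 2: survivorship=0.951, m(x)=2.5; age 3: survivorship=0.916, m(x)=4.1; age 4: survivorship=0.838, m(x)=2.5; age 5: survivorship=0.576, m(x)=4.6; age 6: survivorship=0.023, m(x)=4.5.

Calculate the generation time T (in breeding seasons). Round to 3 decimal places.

3.485

lx·mx: 0, 0, 2.3775, 3.7556, 2.095, 2.6496, 0.1035 → R0 = 10.9812
x·lx·mx: 0, 0, 4.755, 11.2668, 8.38, 13.248, 0.621 → Σ = 38.2708
T = 38.2708 / 10.9812 = 3.48512… → 3.485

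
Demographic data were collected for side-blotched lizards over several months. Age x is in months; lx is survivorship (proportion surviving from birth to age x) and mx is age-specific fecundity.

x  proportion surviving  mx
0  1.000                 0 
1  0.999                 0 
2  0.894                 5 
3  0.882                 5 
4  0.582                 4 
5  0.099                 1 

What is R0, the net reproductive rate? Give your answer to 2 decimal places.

11.31

lx·mx by age: 0, 0, 4.47, 4.41, 2.328, 0.099
R0 = Σ lx·mx = 11.307 → 11.31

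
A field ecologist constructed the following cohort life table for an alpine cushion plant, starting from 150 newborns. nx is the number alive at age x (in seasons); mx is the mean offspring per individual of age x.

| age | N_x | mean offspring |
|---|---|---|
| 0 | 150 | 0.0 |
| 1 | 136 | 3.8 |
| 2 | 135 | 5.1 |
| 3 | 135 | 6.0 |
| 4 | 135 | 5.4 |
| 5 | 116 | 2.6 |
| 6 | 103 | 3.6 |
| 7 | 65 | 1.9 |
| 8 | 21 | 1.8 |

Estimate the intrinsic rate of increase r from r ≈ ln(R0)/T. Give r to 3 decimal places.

lx = nx/n0 = nx/150: 1, 0.90667…, 0.9, 0.9, 0.9, 0.77333…, 0.68667…, 0.43333…, 0.14
R0 = Σ lx·mx = 0 + 3.44533… + 4.59 + 5.4 + 4.86 + 2.01067… + 2.472… + 0.82333… + 0.252 = 23.853333…
Σ x·lx·mx = 80.93…; T = 80.93…/23.853333… = 3.39282…
r ≈ ln(R0)/T = ln(23.853333…)/3.39282… = 0.93489… → 0.935

0.935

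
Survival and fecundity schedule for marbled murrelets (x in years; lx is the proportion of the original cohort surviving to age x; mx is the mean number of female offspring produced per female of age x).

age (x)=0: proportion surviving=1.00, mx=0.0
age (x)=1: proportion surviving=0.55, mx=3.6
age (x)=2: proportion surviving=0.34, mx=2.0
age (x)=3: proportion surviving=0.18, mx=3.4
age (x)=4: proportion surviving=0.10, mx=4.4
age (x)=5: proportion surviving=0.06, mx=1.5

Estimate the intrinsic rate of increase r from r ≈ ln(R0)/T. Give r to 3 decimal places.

0.687

R0 = Σ lx·mx = 0 + 1.98 + 0.68 + 0.612 + 0.44 + 0.09 = 3.802
Σ x·lx·mx = 7.386; T = 7.386/3.802 = 1.94266…
r ≈ ln(R0)/T = ln(3.802)/1.94266… = 0.68747… → 0.687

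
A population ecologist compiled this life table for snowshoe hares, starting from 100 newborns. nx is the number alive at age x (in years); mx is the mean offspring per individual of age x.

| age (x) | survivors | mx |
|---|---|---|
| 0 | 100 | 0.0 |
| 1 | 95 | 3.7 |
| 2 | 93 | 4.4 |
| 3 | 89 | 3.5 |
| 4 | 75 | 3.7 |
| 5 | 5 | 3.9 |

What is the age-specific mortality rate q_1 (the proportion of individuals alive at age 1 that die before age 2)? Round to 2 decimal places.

0.02

lx = nx/n0 = nx/100: 1, 0.95, 0.93, 0.89, 0.75, 0.05
q_1 = (l_1 − l_2) / l_1 = (0.95 − 0.93) / 0.95
     = 0.02 / 0.95 = 0.021053… → 0.02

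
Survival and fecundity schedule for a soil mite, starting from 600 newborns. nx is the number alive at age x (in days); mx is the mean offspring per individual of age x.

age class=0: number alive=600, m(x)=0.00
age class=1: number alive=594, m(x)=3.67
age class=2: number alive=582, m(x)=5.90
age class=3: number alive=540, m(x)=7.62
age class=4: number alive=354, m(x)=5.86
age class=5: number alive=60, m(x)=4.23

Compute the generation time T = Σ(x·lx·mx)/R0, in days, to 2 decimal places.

lx = nx/n0 = nx/600: 1, 0.99, 0.97, 0.9, 0.59, 0.1
lx·mx: 0, 3.6333, 5.723, 6.858, 3.4574, 0.423 → R0 = 20.0947
x·lx·mx: 0, 3.6333, 11.446, 20.574, 13.8296, 2.115 → Σ = 51.5979
T = 51.5979 / 20.0947 = 2.567737… → 2.57

2.57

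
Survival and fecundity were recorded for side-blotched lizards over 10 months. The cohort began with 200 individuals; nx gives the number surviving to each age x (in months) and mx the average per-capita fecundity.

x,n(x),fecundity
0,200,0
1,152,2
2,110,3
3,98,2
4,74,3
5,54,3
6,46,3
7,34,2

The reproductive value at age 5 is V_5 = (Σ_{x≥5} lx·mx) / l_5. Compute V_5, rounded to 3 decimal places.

lx = nx/n0 = nx/200: 1, 0.76, 0.55, 0.49, 0.37, 0.27, 0.23, 0.17
lx·mx for x ≥ 5: 0.81, 0.69, 0.34 → sum = 1.84
V_5 = 1.84 / l_5 = 1.84 / 0.27 = 6.814815… → 6.815

6.815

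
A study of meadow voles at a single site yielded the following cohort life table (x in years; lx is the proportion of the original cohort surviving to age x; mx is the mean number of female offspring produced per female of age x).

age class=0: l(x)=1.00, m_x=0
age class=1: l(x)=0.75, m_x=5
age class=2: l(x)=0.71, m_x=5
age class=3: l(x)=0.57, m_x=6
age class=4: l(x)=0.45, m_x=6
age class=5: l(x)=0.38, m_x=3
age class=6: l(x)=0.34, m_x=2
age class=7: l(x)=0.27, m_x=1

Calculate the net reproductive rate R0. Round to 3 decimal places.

lx·mx by age: 0, 3.75, 3.55, 3.42, 2.7, 1.14, 0.68, 0.27
R0 = Σ lx·mx = 15.51 → 15.510

15.510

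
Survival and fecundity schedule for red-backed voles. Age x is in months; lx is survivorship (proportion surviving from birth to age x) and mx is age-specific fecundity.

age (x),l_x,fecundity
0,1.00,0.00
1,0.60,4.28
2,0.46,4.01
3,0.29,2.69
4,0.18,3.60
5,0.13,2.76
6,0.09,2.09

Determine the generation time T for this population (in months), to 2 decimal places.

lx·mx: 0, 2.568, 1.8446, 0.7801, 0.648, 0.3588, 0.1881 → R0 = 6.3876
x·lx·mx: 0, 2.568, 3.6892, 2.3403, 2.592, 1.794, 1.1286 → Σ = 14.1121
T = 14.1121 / 6.3876 = 2.209296… → 2.21

2.21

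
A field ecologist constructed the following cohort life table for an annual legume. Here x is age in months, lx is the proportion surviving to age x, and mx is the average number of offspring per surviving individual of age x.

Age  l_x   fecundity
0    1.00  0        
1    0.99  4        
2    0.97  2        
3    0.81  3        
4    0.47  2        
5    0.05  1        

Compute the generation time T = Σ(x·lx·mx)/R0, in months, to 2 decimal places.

lx·mx: 0, 3.96, 1.94, 2.43, 0.94, 0.05 → R0 = 9.32
x·lx·mx: 0, 3.96, 3.88, 7.29, 3.76, 0.25 → Σ = 19.14
T = 19.14 / 9.32 = 2.053648… → 2.05

2.05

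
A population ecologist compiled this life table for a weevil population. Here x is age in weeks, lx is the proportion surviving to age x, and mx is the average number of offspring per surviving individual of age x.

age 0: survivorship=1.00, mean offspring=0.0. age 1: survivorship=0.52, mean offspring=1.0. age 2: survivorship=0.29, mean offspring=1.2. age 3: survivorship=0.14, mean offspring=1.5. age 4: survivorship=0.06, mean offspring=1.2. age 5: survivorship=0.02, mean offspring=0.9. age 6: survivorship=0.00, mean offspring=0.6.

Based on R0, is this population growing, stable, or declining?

R0 = Σ lx·mx = 0 + 0.52 + 0.348 + 0.21 + 0.072 + 0.018 + 0 = 1.168
R0 > 1, so the population is growing.

growing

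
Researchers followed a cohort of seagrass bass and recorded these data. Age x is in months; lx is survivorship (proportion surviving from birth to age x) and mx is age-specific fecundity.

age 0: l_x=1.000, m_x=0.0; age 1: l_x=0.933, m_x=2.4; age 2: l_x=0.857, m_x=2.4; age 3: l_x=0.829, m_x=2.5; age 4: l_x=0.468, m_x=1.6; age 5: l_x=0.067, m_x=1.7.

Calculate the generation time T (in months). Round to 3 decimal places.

2.231

lx·mx: 0, 2.2392, 2.0568, 2.0725, 0.7488, 0.1139 → R0 = 7.2312
x·lx·mx: 0, 2.2392, 4.1136, 6.2175, 2.9952, 0.5695 → Σ = 16.135
T = 16.135 / 7.2312 = 2.231303… → 2.231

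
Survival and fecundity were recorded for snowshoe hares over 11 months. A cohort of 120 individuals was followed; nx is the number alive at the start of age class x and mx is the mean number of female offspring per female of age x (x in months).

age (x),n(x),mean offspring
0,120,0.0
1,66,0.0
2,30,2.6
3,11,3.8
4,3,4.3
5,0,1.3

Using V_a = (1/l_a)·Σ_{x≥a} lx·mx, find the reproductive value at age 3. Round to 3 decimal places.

lx = nx/n0 = nx/120: 1, 0.55, 0.25, 0.09167…, 0.025, 0
lx·mx for x ≥ 3: 0.348333…, 0.1075, 0 → sum = 0.455833…
V_3 = 0.455833… / l_3 = 0.455833… / 0.091667… = 4.972727… → 4.973

4.973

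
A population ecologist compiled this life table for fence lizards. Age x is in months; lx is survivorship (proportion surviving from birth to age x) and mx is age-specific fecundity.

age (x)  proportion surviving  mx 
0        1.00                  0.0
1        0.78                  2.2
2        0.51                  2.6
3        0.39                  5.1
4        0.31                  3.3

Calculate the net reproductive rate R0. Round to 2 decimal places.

lx·mx by age: 0, 1.716, 1.326, 1.989, 1.023
R0 = Σ lx·mx = 6.054 → 6.05

6.05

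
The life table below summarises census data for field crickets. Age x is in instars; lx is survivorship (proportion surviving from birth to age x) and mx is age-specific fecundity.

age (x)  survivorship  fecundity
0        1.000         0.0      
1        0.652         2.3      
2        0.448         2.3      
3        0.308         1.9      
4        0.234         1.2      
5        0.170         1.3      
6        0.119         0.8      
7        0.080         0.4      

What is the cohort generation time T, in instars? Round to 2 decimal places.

2.23

lx·mx: 0, 1.4996, 1.0304, 0.5852, 0.2808, 0.221, 0.0952, 0.032 → R0 = 3.7442
x·lx·mx: 0, 1.4996, 2.0608, 1.7556, 1.1232, 1.105, 0.5712, 0.224 → Σ = 8.3394
T = 8.3394 / 3.7442 = 2.227285… → 2.23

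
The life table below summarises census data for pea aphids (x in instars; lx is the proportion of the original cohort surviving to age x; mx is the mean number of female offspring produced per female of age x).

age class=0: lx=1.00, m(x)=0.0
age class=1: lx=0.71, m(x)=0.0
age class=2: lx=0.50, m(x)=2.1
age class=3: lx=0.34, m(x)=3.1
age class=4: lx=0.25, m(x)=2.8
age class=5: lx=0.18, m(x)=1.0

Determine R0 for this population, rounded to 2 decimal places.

2.98

lx·mx by age: 0, 0, 1.05, 1.054, 0.7, 0.18
R0 = Σ lx·mx = 2.984 → 2.98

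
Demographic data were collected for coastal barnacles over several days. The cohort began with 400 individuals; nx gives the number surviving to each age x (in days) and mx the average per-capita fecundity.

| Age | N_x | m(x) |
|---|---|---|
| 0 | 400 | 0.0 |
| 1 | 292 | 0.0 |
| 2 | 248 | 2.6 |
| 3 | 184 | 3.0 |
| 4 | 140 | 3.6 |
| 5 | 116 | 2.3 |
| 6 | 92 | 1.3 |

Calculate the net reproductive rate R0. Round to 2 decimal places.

lx = nx/n0 = nx/400: 1, 0.73, 0.62, 0.46, 0.35, 0.29, 0.23
lx·mx by age: 0, 0, 1.612, 1.38, 1.26, 0.667, 0.299
R0 = Σ lx·mx = 5.218 → 5.22

5.22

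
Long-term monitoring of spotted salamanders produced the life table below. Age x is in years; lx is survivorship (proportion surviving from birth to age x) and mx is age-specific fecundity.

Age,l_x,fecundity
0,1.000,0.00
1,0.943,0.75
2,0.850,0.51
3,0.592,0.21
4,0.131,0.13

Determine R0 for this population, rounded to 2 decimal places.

1.28

lx·mx by age: 0, 0.70725, 0.4335, 0.12432, 0.01703
R0 = Σ lx·mx = 1.2821 → 1.28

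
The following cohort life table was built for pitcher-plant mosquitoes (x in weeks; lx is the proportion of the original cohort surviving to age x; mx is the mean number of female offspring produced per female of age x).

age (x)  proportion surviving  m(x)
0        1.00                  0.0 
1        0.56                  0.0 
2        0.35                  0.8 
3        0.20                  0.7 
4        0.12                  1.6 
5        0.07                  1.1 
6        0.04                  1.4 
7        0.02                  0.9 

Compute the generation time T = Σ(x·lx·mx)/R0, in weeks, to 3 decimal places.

lx·mx: 0, 0, 0.28, 0.14, 0.192, 0.077, 0.056, 0.018 → R0 = 0.763
x·lx·mx: 0, 0, 0.56, 0.42, 0.768, 0.385, 0.336, 0.126 → Σ = 2.595
T = 2.595 / 0.763 = 3.401048… → 3.401

3.401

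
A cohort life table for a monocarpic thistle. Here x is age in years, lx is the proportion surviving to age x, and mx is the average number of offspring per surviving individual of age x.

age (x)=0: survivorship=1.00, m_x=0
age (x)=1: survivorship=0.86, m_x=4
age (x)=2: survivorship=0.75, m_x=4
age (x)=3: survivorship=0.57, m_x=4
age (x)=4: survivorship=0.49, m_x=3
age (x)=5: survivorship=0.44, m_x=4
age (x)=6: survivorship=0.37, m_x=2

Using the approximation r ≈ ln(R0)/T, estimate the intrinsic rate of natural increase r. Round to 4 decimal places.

R0 = Σ lx·mx = 0 + 3.44 + 3 + 2.28 + 1.47 + 1.76 + 0.74 = 12.69
Σ x·lx·mx = 35.4; T = 35.4/12.69 = 2.7896…
r ≈ ln(R0)/T = ln(12.69)/2.7896… = 0.910817… → 0.9108

0.9108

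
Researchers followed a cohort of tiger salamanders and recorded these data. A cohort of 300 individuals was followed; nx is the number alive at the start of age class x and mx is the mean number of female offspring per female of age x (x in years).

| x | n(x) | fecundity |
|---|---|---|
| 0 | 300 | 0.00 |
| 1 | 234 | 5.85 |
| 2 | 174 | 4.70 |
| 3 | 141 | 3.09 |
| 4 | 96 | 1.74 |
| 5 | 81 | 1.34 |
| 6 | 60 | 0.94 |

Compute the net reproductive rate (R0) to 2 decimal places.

9.85

lx = nx/n0 = nx/300: 1, 0.78, 0.58, 0.47, 0.32, 0.27, 0.2
lx·mx by age: 0, 4.563, 2.726, 1.4523, 0.5568, 0.3618, 0.188
R0 = Σ lx·mx = 9.8479 → 9.85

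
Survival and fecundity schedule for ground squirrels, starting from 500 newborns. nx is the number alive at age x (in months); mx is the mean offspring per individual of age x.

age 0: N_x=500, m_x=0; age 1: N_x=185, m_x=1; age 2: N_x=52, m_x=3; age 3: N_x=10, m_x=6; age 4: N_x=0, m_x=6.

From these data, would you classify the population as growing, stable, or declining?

declining

lx = nx/n0 = nx/500: 1, 0.37, 0.104, 0.02, 0
R0 = Σ lx·mx = 0 + 0.37 + 0.312 + 0.12 + 0 = 0.802
R0 < 1, so the population is declining.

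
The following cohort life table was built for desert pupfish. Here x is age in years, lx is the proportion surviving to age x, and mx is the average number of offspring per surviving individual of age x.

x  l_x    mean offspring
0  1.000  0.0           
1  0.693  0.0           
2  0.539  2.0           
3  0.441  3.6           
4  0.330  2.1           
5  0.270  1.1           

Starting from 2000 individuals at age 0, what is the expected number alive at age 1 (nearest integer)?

Expected survivors = N0 · l_1 = 2000 × 0.693 = 1386 → 1386

1386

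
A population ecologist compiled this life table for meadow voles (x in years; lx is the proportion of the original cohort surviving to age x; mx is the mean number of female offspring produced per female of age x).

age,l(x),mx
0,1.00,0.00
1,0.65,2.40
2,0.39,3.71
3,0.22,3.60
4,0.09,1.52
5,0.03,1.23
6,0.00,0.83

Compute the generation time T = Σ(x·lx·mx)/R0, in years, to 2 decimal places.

1.90

lx·mx: 0, 1.56, 1.4469, 0.792, 0.1368, 0.0369, 0 → R0 = 3.9726
x·lx·mx: 0, 1.56, 2.8938, 2.376, 0.5472, 0.1845, 0 → Σ = 7.5615
T = 7.5615 / 3.9726 = 1.903413… → 1.90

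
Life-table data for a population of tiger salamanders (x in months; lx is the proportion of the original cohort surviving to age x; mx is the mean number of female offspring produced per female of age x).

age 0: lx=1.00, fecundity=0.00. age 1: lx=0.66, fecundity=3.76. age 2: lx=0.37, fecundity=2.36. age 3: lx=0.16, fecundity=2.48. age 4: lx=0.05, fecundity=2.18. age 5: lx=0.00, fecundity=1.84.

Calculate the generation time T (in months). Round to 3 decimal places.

1.516

lx·mx: 0, 2.4816, 0.8732, 0.3968, 0.109, 0 → R0 = 3.8606
x·lx·mx: 0, 2.4816, 1.7464, 1.1904, 0.436, 0 → Σ = 5.8544
T = 5.8544 / 3.8606 = 1.516448… → 1.516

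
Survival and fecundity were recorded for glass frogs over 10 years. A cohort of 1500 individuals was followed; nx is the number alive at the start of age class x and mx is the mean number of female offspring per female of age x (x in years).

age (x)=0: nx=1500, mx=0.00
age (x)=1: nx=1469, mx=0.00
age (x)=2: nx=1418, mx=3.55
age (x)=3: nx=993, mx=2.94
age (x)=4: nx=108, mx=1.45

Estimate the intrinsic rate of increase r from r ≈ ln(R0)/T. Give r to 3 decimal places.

0.704

lx = nx/n0 = nx/1500: 1, 0.97933…, 0.94533…, 0.662, 0.072
R0 = Σ lx·mx = 0 + 0 + 3.35593… + 1.94628 + 0.1044 = 5.406613…
Σ x·lx·mx = 12.968307…; T = 12.968307…/5.406613… = 2.3986…
r ≈ ln(R0)/T = ln(5.406613…)/2.3986… = 0.70359… → 0.704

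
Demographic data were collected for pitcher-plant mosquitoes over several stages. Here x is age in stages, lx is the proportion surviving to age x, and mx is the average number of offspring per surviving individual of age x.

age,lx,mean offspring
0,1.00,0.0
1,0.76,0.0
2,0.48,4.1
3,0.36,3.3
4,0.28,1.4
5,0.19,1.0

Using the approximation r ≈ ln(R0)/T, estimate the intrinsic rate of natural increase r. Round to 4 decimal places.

0.4920

R0 = Σ lx·mx = 0 + 0 + 1.968 + 1.188 + 0.392 + 0.19 = 3.738
Σ x·lx·mx = 10.018; T = 10.018/3.738 = 2.68004…
r ≈ ln(R0)/T = ln(3.738)/2.68004… = 0.491989… → 0.4920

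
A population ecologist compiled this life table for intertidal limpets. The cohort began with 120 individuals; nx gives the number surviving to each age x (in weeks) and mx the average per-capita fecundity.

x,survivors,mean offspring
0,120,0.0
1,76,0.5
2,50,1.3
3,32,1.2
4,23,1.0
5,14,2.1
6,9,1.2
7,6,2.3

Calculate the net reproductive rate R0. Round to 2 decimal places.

lx = nx/n0 = nx/120: 1, 0.63333…, 0.41667…, 0.26667…, 0.19167…, 0.11667…, 0.075, 0.05
lx·mx by age: 0, 0.316667…, 0.541667…, 0.32…, 0.191667…, 0.245…, 0.09, 0.115
R0 = Σ lx·mx = 1.82… → 1.82

1.82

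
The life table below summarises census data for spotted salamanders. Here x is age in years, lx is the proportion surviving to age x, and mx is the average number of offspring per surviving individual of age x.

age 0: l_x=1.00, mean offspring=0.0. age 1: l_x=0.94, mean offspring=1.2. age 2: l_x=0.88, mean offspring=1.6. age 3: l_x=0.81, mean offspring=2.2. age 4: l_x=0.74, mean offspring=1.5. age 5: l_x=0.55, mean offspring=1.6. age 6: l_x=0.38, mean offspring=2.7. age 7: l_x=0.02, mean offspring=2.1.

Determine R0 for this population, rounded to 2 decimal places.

lx·mx by age: 0, 1.128, 1.408, 1.782, 1.11, 0.88, 1.026, 0.042
R0 = Σ lx·mx = 7.376 → 7.38

7.38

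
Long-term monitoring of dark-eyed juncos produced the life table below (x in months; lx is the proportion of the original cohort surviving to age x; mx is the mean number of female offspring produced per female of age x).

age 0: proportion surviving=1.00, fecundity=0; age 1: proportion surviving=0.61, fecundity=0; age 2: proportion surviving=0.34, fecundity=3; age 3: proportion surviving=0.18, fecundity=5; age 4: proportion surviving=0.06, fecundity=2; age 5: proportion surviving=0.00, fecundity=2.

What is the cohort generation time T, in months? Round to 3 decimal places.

2.559

lx·mx: 0, 0, 1.02, 0.9, 0.12, 0 → R0 = 2.04
x·lx·mx: 0, 0, 2.04, 2.7, 0.48, 0 → Σ = 5.22
T = 5.22 / 2.04 = 2.558824… → 2.559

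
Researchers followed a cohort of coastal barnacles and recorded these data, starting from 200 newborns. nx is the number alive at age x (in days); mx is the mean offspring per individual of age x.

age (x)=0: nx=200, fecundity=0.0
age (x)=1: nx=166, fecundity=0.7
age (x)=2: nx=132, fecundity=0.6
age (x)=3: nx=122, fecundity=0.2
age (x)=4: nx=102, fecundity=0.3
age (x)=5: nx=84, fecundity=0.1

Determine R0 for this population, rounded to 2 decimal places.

lx = nx/n0 = nx/200: 1, 0.83, 0.66, 0.61, 0.51, 0.42
lx·mx by age: 0, 0.581, 0.396, 0.122, 0.153, 0.042
R0 = Σ lx·mx = 1.294 → 1.29

1.29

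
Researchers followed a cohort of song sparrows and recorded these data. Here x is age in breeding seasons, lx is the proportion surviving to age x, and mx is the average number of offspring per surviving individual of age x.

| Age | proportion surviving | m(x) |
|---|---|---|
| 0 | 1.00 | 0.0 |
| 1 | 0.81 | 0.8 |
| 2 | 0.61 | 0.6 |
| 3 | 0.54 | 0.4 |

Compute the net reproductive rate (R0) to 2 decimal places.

1.23

lx·mx by age: 0, 0.648, 0.366, 0.216
R0 = Σ lx·mx = 1.23 → 1.23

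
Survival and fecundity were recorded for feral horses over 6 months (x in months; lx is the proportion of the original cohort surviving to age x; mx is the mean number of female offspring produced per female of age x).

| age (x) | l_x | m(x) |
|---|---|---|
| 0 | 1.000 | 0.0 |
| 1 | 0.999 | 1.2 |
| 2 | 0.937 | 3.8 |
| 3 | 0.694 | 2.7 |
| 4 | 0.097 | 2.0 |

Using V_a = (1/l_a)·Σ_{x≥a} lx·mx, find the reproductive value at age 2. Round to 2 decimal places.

6.01

lx·mx for x ≥ 2: 3.5606, 1.8738, 0.194 → sum = 5.6284
V_2 = 5.6284 / l_2 = 5.6284 / 0.937 = 6.00683… → 6.01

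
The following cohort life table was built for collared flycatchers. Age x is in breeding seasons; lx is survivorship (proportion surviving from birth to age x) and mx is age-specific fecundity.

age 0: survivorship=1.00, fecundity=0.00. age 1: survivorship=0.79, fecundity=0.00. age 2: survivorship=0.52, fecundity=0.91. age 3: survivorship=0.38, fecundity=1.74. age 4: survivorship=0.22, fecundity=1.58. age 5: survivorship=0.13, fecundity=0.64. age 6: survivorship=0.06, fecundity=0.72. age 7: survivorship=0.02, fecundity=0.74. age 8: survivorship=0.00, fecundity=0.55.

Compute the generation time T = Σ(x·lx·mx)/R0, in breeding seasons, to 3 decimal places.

lx·mx: 0, 0, 0.4732, 0.6612, 0.3476, 0.0832, 0.0432, 0.0148, 0 → R0 = 1.6232
x·lx·mx: 0, 0, 0.9464, 1.9836, 1.3904, 0.416, 0.2592, 0.1036, 0 → Σ = 5.0992
T = 5.0992 / 1.6232 = 3.141449… → 3.141

3.141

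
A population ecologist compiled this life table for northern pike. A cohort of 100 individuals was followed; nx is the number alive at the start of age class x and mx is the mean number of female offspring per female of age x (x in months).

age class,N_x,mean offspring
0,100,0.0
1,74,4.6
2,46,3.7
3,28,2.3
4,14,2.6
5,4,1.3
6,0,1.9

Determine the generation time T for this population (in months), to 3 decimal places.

1.696

lx = nx/n0 = nx/100: 1, 0.74, 0.46, 0.28, 0.14, 0.04, 0
lx·mx: 0, 3.404, 1.702, 0.644, 0.364, 0.052, 0 → R0 = 6.166
x·lx·mx: 0, 3.404, 3.404, 1.932, 1.456, 0.26, 0 → Σ = 10.456
T = 10.456 / 6.166 = 1.695751… → 1.696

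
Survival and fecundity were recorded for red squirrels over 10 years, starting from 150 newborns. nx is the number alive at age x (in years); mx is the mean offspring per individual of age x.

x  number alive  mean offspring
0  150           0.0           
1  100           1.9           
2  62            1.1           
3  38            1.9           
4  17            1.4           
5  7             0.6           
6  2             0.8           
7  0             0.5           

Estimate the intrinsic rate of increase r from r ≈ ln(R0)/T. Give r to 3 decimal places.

0.471

lx = nx/n0 = nx/150: 1, 0.66667…, 0.41333…, 0.25333…, 0.11333…, 0.04667…, 0.01333…, 0
R0 = Σ lx·mx = 0 + 1.26667… + 0.45467… + 0.48133… + 0.15867… + 0.028… + 0.01067… + 0 = 2.4…
Σ x·lx·mx = 4.458667…; T = 4.458667…/2.4… = 1.85778…
r ≈ ln(R0)/T = ln(2.4…)/1.85778… = 0.47125… → 0.471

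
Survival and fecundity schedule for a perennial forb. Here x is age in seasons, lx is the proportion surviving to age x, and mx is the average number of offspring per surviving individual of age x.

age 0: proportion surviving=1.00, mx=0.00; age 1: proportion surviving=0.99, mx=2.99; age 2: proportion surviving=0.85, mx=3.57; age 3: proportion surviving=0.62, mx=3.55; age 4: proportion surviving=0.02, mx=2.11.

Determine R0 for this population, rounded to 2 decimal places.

lx·mx by age: 0, 2.9601, 3.0345, 2.201, 0.0422
R0 = Σ lx·mx = 8.2378 → 8.24

8.24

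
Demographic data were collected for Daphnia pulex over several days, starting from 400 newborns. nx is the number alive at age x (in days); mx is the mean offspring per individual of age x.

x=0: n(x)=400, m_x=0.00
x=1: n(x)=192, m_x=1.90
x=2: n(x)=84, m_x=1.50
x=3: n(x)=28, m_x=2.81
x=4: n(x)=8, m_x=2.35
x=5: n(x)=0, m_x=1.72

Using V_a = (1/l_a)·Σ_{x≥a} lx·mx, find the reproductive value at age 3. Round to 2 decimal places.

3.48

lx = nx/n0 = nx/400: 1, 0.48, 0.21, 0.07, 0.02, 0
lx·mx for x ≥ 3: 0.1967, 0.047, 0 → sum = 0.2437
V_3 = 0.2437 / l_3 = 0.2437 / 0.07 = 3.481429… → 3.48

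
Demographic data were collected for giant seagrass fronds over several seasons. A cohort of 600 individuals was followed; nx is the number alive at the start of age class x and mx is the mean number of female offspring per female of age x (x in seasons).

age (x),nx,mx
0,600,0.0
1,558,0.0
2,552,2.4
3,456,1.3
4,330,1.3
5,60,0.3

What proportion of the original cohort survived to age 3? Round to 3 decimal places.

0.760

l_3 = n_3/n_0 = 456/600 = 0.76 → 0.760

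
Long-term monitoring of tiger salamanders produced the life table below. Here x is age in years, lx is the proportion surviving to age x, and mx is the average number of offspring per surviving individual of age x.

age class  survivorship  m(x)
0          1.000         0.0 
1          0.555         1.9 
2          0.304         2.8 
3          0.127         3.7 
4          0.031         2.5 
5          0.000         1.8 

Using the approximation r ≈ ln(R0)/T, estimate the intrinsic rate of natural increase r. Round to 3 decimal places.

R0 = Σ lx·mx = 0 + 1.0545 + 0.8512 + 0.4699 + 0.0775 + 0 = 2.4531
Σ x·lx·mx = 4.4766; T = 4.4766/2.4531 = 1.82487…
r ≈ ln(R0)/T = ln(2.4531)/1.82487… = 0.49173… → 0.492

0.492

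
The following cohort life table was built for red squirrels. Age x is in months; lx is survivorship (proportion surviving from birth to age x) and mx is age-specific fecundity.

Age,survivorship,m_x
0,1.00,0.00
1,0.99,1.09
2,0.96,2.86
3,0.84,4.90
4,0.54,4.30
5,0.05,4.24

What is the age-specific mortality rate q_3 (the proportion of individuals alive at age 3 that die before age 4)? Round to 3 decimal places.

q_3 = (l_3 − l_4) / l_3 = (0.84 − 0.54) / 0.84
     = 0.3 / 0.84 = 0.357143… → 0.357

0.357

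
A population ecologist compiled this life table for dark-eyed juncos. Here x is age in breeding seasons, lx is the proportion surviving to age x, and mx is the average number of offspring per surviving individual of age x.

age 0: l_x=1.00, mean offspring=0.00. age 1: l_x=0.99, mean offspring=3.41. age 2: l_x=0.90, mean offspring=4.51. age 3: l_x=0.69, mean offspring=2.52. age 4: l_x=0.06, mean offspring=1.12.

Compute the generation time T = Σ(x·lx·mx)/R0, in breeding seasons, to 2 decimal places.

lx·mx: 0, 3.3759, 4.059, 1.7388, 0.0672 → R0 = 9.2409
x·lx·mx: 0, 3.3759, 8.118, 5.2164, 0.2688 → Σ = 16.9791
T = 16.9791 / 9.2409 = 1.837386… → 1.84

1.84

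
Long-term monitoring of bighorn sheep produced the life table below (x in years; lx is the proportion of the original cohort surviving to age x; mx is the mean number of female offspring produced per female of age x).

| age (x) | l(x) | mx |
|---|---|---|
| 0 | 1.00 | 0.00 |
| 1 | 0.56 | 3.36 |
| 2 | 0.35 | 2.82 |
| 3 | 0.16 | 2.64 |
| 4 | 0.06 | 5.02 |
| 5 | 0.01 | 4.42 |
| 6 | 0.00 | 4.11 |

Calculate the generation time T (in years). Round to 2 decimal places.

1.80

lx·mx: 0, 1.8816, 0.987, 0.4224, 0.3012, 0.0442, 0 → R0 = 3.6364
x·lx·mx: 0, 1.8816, 1.974, 1.2672, 1.2048, 0.221, 0 → Σ = 6.5486
T = 6.5486 / 3.6364 = 1.800847… → 1.80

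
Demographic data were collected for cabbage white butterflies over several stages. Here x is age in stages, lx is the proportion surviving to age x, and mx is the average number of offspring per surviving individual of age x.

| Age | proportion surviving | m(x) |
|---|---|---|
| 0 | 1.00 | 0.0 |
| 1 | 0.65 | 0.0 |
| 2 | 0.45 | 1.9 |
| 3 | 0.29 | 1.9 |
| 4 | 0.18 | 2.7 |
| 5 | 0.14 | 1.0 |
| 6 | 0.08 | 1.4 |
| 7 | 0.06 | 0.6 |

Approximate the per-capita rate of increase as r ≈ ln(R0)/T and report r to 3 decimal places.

0.245

R0 = Σ lx·mx = 0 + 0 + 0.855 + 0.551 + 0.486 + 0.14 + 0.112 + 0.036 = 2.18
Σ x·lx·mx = 6.931; T = 6.931/2.18 = 3.17936…
r ≈ ln(R0)/T = ln(2.18)/3.17936… = 0.24512… → 0.245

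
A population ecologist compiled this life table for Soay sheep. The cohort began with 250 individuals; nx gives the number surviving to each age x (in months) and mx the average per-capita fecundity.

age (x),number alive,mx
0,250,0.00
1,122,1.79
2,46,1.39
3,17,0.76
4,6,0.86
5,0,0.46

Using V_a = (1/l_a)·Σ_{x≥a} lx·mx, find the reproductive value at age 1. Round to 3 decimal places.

2.462

lx = nx/n0 = nx/250: 1, 0.488, 0.184, 0.068, 0.024, 0
lx·mx for x ≥ 1: 0.87352, 0.25576, 0.05168, 0.02064, 0 → sum = 1.2016
V_1 = 1.2016 / l_1 = 1.2016 / 0.488 = 2.462295… → 2.462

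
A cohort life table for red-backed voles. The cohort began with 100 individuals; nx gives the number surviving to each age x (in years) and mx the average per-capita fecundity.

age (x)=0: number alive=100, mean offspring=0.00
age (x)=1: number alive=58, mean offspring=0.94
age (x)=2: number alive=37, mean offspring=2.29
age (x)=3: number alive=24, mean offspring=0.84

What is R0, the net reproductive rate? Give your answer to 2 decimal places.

lx = nx/n0 = nx/100: 1, 0.58, 0.37, 0.24
lx·mx by age: 0, 0.5452, 0.8473, 0.2016
R0 = Σ lx·mx = 1.5941 → 1.59

1.59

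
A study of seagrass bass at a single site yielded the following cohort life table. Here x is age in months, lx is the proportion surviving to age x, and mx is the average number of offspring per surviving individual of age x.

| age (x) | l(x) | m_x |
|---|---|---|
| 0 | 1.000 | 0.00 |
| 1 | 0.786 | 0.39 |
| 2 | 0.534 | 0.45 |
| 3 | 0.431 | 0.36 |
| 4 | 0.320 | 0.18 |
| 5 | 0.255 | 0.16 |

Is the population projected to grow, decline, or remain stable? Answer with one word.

declining

R0 = Σ lx·mx = 0 + 0.30654 + 0.2403 + 0.15516 + 0.0576 + 0.0408 = 0.8004
R0 < 1, so the population is declining.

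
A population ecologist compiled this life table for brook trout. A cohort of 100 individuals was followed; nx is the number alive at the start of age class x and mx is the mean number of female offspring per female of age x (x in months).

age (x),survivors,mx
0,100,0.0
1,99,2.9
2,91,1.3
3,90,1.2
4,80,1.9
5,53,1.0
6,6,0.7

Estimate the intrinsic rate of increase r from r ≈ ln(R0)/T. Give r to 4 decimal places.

lx = nx/n0 = nx/100: 1, 0.99, 0.91, 0.9, 0.8, 0.53, 0.06
R0 = Σ lx·mx = 0 + 2.871 + 1.183 + 1.08 + 1.52 + 0.53 + 0.042 = 7.226
Σ x·lx·mx = 17.459; T = 17.459/7.226 = 2.41614…
r ≈ ln(R0)/T = ln(7.226)/2.41614… = 0.818532… → 0.8185

0.8185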